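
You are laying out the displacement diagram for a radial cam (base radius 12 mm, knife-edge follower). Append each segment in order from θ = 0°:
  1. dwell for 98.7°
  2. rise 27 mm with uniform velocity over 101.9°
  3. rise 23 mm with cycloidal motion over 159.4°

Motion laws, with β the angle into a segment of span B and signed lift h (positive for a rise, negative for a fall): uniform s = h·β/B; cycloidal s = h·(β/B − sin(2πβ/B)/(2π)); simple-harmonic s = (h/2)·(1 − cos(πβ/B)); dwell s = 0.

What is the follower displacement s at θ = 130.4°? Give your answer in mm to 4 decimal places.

seg 1 [0°–98.7°] dwell: s stays 0.0000
seg 2 [98.7°–200.6°] uniform, h=27: θ=130.4° here. β=31.7, B=101.9. 27·31.7/101.9 = 8.3994 → s = 8.3994

8.3994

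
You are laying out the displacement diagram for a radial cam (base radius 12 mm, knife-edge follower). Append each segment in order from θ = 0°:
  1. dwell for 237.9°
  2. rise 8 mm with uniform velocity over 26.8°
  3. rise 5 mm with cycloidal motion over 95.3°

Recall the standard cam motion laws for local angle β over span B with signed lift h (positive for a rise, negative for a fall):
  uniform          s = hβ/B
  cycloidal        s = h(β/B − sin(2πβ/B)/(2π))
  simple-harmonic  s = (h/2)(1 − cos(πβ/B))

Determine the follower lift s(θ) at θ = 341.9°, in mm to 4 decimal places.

seg 1 [0°–237.9°] dwell: s stays 0.0000
seg 2 [237.9°–264.7°] uniform, h=8: full span → s += 8 → s = 8.0000
seg 3 [264.7°–360°] cycloidal, h=5: θ=341.9° here. β=77.2, B=95.3. 5·(0.8101 − sin(2π·0.8101)/(2π)) = 4.7901 → s = 12.7901

12.7901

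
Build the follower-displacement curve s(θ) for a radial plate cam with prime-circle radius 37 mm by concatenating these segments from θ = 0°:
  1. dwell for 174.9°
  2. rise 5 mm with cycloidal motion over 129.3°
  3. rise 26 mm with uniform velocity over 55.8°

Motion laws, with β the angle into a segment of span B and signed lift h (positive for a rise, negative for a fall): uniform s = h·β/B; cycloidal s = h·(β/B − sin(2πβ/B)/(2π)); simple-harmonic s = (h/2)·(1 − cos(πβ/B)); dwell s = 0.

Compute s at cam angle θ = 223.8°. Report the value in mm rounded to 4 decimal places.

seg 1 [0°–174.9°] dwell: s stays 0.0000
seg 2 [174.9°–304.2°] cycloidal, h=5: θ=223.8° here. β=48.9, B=129.3. 5·(0.3782 − sin(2π·0.3782)/(2π)) = 1.3396 → s = 1.3396

1.3396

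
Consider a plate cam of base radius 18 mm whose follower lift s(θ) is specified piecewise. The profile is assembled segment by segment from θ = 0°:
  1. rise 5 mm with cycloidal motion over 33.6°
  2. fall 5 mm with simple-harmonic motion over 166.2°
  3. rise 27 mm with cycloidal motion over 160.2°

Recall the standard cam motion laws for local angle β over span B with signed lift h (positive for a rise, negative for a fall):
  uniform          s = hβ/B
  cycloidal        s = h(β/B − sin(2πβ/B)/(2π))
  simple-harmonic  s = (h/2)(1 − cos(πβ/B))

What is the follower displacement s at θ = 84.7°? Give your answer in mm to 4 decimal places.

seg 1 [0°–33.6°] cycloidal, h=5: full span → s += 5 → s = 5.0000
seg 2 [33.6°–199.8°] simple-harmonic, h=-5: θ=84.7° here. β=51.1, B=166.2. -5/2·(1 − cos(π·0.3075)) = -1.0783 → s = 3.9217

3.9217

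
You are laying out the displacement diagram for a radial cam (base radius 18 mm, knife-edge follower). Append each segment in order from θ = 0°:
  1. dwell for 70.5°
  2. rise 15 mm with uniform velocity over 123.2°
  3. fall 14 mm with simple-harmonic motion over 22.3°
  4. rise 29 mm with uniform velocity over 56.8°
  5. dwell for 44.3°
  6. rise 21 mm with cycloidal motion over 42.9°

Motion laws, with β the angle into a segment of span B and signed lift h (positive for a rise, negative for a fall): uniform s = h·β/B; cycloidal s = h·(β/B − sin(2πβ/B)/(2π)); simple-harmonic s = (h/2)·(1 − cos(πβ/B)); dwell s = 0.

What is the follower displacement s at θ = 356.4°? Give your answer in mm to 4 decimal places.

seg 1 [0°–70.5°] dwell: s stays 0.0000
seg 2 [70.5°–193.7°] uniform, h=15: full span → s += 15 → s = 15.0000
seg 3 [193.7°–216°] simple-harmonic, h=-14: full span → s += -14 → s = 1.0000
seg 4 [216°–272.8°] uniform, h=29: full span → s += 29 → s = 30.0000
seg 5 [272.8°–317.1°] dwell: s stays 30.0000
seg 6 [317.1°–360°] cycloidal, h=21: θ=356.4° here. β=39.3, B=42.9. 21·(0.9161 − sin(2π·0.9161)/(2π)) = 20.9195 → s = 50.9195

50.9195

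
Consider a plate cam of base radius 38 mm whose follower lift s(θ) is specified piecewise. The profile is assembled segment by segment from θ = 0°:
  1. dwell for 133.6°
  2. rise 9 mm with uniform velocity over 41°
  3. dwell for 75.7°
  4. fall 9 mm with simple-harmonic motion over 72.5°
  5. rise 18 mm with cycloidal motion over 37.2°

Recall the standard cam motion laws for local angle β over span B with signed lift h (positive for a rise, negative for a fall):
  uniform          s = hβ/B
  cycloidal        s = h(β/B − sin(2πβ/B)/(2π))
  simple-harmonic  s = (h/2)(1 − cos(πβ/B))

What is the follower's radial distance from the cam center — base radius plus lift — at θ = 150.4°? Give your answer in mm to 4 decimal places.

seg 1 [0°–133.6°] dwell: s stays 0.0000
seg 2 [133.6°–174.6°] uniform, h=9: θ=150.4° here. β=16.8, B=41. 9·16.8/41 = 3.6878 → s = 3.6878
radial distance = base radius + s = 38 + 3.6878 = 41.6878

41.6878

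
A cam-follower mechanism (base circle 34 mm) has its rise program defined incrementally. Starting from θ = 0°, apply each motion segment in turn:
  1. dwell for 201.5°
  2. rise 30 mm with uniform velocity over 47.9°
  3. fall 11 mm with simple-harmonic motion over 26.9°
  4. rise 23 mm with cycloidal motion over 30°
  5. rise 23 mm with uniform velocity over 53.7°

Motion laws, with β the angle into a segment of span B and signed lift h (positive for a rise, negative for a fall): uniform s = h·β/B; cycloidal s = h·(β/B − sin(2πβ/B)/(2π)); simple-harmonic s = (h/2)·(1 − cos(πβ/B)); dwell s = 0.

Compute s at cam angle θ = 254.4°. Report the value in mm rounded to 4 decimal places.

seg 1 [0°–201.5°] dwell: s stays 0.0000
seg 2 [201.5°–249.4°] uniform, h=30: full span → s += 30 → s = 30.0000
seg 3 [249.4°–276.3°] simple-harmonic, h=-11: θ=254.4° here. β=5, B=26.9. -11/2·(1 − cos(π·0.1859)) = -0.9114 → s = 29.0886

29.0886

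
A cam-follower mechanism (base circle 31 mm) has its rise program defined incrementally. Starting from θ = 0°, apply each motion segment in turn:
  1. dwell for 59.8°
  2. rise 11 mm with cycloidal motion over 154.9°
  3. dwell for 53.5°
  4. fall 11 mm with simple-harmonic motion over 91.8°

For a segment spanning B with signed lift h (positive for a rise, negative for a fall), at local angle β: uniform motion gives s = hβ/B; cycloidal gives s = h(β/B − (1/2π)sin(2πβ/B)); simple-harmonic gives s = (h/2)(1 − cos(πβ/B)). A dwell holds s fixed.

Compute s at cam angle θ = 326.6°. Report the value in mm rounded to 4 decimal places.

seg 1 [0°–59.8°] dwell: s stays 0.0000
seg 2 [59.8°–214.7°] cycloidal, h=11: full span → s += 11 → s = 11.0000
seg 3 [214.7°–268.2°] dwell: s stays 11.0000
seg 4 [268.2°–360°] simple-harmonic, h=-11: θ=326.6° here. β=58.4, B=91.8. -11/2·(1 − cos(π·0.6362)) = -7.7817 → s = 3.2183

3.2183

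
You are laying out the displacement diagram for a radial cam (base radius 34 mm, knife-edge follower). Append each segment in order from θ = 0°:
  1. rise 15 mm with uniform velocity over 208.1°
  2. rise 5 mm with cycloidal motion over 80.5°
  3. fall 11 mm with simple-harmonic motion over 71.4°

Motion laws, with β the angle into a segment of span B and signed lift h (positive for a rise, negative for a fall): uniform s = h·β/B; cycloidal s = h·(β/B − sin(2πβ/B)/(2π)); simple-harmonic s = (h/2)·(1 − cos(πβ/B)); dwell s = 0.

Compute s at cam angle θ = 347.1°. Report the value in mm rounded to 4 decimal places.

seg 1 [0°–208.1°] uniform, h=15: full span → s += 15 → s = 15.0000
seg 2 [208.1°–288.6°] cycloidal, h=5: full span → s += 5 → s = 20.0000
seg 3 [288.6°–360°] simple-harmonic, h=-11: θ=347.1° here. β=58.5, B=71.4. -11/2·(1 − cos(π·0.8193)) = -10.1376 → s = 9.8624

9.8624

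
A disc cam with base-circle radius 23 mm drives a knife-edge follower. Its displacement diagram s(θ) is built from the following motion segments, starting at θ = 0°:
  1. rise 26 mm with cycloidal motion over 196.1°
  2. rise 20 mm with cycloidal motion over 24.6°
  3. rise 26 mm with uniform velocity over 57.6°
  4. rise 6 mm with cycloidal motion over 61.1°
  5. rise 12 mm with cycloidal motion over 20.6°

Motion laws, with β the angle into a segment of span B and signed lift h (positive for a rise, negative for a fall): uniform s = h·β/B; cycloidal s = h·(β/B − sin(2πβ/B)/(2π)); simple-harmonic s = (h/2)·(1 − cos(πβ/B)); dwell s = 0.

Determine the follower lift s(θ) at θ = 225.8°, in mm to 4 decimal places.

seg 1 [0°–196.1°] cycloidal, h=26: full span → s += 26 → s = 26.0000
seg 2 [196.1°–220.7°] cycloidal, h=20: full span → s += 20 → s = 46.0000
seg 3 [220.7°–278.3°] uniform, h=26: θ=225.8° here. β=5.1, B=57.6. 26·5.1/57.6 = 2.3021 → s = 48.3021

48.3021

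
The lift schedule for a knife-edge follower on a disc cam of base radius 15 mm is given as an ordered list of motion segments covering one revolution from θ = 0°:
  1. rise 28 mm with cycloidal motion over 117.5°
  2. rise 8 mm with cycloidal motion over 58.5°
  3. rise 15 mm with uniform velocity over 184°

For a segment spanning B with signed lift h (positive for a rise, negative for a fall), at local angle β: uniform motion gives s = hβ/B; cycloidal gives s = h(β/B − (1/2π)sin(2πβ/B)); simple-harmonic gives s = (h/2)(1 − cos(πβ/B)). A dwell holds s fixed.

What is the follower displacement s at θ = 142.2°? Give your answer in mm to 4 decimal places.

seg 1 [0°–117.5°] cycloidal, h=28: full span → s += 28 → s = 28.0000
seg 2 [117.5°–176°] cycloidal, h=8: θ=142.2° here. β=24.7, B=58.5. 8·(0.4222 − sin(2π·0.4222)/(2π)) = 2.7800 → s = 30.7800

30.7800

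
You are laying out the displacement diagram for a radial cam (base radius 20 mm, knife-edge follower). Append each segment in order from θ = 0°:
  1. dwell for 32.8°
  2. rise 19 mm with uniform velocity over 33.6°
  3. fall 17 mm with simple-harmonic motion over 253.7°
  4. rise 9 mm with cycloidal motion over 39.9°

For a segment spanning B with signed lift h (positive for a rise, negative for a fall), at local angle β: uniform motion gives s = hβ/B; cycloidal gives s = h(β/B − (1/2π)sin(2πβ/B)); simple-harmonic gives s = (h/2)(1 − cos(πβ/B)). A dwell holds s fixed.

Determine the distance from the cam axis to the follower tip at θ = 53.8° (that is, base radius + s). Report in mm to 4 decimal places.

seg 1 [0°–32.8°] dwell: s stays 0.0000
seg 2 [32.8°–66.4°] uniform, h=19: θ=53.8° here. β=21, B=33.6. 19·21/33.6 = 11.8750 → s = 11.8750
radial distance = base radius + s = 20 + 11.8750 = 31.8750

31.8750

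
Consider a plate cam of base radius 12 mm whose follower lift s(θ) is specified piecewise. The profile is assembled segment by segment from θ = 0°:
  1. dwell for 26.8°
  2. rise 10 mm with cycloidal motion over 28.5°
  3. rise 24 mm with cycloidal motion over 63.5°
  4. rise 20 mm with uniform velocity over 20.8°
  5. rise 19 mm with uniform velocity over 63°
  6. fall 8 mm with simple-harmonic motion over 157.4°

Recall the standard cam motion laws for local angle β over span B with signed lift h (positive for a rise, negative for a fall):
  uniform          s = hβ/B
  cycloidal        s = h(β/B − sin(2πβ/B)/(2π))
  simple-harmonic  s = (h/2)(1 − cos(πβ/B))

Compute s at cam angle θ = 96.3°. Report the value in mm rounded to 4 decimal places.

seg 1 [0°–26.8°] dwell: s stays 0.0000
seg 2 [26.8°–55.3°] cycloidal, h=10: full span → s += 10 → s = 10.0000
seg 3 [55.3°–118.8°] cycloidal, h=24: θ=96.3° here. β=41, B=63.5. 24·(0.6457 − sin(2π·0.6457)/(2π)) = 18.5241 → s = 28.5241

28.5241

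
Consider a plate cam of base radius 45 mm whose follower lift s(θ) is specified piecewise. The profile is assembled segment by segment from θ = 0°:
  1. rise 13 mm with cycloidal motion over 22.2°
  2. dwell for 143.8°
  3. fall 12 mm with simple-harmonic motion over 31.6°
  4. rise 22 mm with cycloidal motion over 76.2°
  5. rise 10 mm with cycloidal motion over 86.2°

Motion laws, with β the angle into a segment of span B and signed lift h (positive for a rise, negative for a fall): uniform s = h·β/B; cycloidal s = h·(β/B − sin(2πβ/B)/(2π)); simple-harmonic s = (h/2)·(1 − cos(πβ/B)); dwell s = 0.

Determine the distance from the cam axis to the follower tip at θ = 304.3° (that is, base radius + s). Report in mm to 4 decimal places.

seg 1 [0°–22.2°] cycloidal, h=13: full span → s += 13 → s = 13.0000
seg 2 [22.2°–166°] dwell: s stays 13.0000
seg 3 [166°–197.6°] simple-harmonic, h=-12: full span → s += -12 → s = 1.0000
seg 4 [197.6°–273.8°] cycloidal, h=22: full span → s += 22 → s = 23.0000
seg 5 [273.8°–360°] cycloidal, h=10: θ=304.3° here. β=30.5, B=86.2. 10·(0.3538 − sin(2π·0.3538)/(2π)) = 2.2736 → s = 25.2736
radial distance = base radius + s = 45 + 25.2736 = 70.2736

70.2736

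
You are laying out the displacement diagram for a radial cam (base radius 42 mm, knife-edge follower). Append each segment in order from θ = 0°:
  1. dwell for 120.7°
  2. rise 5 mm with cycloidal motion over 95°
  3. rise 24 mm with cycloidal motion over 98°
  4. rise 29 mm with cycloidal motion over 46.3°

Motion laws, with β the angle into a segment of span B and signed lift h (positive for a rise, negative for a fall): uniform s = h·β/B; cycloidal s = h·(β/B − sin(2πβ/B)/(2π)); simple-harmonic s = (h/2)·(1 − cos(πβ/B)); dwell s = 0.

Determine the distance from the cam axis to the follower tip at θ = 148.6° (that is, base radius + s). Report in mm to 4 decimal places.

seg 1 [0°–120.7°] dwell: s stays 0.0000
seg 2 [120.7°–215.7°] cycloidal, h=5: θ=148.6° here. β=27.9, B=95. 5·(0.2937 − sin(2π·0.2937)/(2π)) = 0.7024 → s = 0.7024
radial distance = base radius + s = 42 + 0.7024 = 42.7024

42.7024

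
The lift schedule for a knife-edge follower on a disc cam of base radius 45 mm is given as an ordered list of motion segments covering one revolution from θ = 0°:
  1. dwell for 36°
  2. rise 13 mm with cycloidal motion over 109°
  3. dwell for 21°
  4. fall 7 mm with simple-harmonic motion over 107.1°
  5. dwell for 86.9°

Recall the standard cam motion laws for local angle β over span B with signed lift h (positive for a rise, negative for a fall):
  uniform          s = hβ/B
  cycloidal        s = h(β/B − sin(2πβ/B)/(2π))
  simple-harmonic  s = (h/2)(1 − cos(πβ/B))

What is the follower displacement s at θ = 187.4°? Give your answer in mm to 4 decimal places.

seg 1 [0°–36°] dwell: s stays 0.0000
seg 2 [36°–145°] cycloidal, h=13: full span → s += 13 → s = 13.0000
seg 3 [145°–166°] dwell: s stays 13.0000
seg 4 [166°–273.1°] simple-harmonic, h=-7: θ=187.4° here. β=21.4, B=107.1. -7/2·(1 − cos(π·0.1998)) = -0.6672 → s = 12.3328

12.3328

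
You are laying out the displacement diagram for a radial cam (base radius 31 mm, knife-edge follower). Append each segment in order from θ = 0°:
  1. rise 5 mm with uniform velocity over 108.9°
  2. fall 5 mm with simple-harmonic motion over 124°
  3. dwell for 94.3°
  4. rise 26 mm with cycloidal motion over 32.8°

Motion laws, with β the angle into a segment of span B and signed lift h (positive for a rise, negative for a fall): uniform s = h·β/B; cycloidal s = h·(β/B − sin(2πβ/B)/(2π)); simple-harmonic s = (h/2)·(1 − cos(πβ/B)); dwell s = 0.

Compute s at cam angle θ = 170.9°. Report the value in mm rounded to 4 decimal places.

seg 1 [0°–108.9°] uniform, h=5: full span → s += 5 → s = 5.0000
seg 2 [108.9°–232.9°] simple-harmonic, h=-5: θ=170.9° here. β=62, B=124. -5/2·(1 − cos(π·0.5000)) = -2.5000 → s = 2.5000

2.5000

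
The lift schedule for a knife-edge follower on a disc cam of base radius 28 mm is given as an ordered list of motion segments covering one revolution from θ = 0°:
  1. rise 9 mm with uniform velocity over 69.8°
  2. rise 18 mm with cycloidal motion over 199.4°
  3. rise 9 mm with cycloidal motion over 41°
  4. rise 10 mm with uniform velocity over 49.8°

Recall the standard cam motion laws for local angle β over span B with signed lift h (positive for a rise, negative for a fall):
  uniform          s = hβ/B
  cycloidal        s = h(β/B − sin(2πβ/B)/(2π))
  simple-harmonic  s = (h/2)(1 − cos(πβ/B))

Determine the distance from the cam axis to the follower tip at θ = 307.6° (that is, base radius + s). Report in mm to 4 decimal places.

seg 1 [0°–69.8°] uniform, h=9: full span → s += 9 → s = 9.0000
seg 2 [69.8°–269.2°] cycloidal, h=18: full span → s += 18 → s = 27.0000
seg 3 [269.2°–310.2°] cycloidal, h=9: θ=307.6° here. β=38.4, B=41. 9·(0.9366 − sin(2π·0.9366)/(2π)) = 8.9850 → s = 35.9850
radial distance = base radius + s = 28 + 35.9850 = 63.9850

63.9850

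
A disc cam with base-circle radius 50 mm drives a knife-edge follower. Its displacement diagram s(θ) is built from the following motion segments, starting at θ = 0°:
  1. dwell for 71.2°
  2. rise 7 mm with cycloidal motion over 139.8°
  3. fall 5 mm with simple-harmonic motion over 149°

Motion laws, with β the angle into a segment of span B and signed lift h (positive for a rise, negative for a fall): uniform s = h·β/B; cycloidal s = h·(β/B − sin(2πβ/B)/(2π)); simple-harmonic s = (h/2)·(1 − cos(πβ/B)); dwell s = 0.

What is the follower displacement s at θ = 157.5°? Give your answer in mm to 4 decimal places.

seg 1 [0°–71.2°] dwell: s stays 0.0000
seg 2 [71.2°–211°] cycloidal, h=7: θ=157.5° here. β=86.3, B=139.8. 7·(0.6173 − sin(2π·0.6173)/(2π)) = 5.0700 → s = 5.0700

5.0700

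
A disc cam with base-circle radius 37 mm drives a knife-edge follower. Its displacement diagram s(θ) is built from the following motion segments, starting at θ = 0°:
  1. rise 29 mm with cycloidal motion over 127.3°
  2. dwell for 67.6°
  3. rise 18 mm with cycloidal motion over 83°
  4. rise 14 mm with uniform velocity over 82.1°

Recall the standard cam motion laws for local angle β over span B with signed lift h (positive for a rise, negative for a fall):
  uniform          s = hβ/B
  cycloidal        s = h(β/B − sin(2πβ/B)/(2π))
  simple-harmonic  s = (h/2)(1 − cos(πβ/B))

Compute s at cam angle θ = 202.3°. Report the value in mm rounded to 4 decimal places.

seg 1 [0°–127.3°] cycloidal, h=29: full span → s += 29 → s = 29.0000
seg 2 [127.3°–194.9°] dwell: s stays 29.0000
seg 3 [194.9°–277.9°] cycloidal, h=18: θ=202.3° here. β=7.4, B=83. 18·(0.0892 − sin(2π·0.0892)/(2π)) = 0.0826 → s = 29.0826

29.0826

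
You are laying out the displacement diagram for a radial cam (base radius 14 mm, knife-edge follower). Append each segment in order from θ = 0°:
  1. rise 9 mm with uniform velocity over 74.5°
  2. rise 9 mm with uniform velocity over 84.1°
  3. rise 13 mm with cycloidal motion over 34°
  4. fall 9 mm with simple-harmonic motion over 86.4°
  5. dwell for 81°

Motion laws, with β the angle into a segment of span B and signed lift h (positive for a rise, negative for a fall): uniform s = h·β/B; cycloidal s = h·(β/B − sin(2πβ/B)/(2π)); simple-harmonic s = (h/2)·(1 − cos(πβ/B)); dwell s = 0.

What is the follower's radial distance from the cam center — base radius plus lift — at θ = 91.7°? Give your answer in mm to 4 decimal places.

seg 1 [0°–74.5°] uniform, h=9: full span → s += 9 → s = 9.0000
seg 2 [74.5°–158.6°] uniform, h=9: θ=91.7° here. β=17.2, B=84.1. 9·17.2/84.1 = 1.8407 → s = 10.8407
radial distance = base radius + s = 14 + 10.8407 = 24.8407

24.8407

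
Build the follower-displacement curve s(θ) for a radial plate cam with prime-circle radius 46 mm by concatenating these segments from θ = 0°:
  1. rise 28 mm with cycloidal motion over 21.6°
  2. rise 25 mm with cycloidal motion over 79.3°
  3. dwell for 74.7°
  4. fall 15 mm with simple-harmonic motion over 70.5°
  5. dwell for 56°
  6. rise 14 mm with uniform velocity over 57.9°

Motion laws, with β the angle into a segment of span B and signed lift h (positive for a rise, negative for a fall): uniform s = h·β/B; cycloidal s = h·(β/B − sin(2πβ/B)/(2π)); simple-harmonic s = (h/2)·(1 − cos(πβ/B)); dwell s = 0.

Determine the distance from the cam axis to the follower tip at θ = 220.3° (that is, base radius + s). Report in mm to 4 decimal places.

seg 1 [0°–21.6°] cycloidal, h=28: full span → s += 28 → s = 28.0000
seg 2 [21.6°–100.9°] cycloidal, h=25: full span → s += 25 → s = 53.0000
seg 3 [100.9°–175.6°] dwell: s stays 53.0000
seg 4 [175.6°–246.1°] simple-harmonic, h=-15: θ=220.3° here. β=44.7, B=70.5. -15/2·(1 − cos(π·0.6340)) = -10.5658 → s = 42.4342
radial distance = base radius + s = 46 + 42.4342 = 88.4342

88.4342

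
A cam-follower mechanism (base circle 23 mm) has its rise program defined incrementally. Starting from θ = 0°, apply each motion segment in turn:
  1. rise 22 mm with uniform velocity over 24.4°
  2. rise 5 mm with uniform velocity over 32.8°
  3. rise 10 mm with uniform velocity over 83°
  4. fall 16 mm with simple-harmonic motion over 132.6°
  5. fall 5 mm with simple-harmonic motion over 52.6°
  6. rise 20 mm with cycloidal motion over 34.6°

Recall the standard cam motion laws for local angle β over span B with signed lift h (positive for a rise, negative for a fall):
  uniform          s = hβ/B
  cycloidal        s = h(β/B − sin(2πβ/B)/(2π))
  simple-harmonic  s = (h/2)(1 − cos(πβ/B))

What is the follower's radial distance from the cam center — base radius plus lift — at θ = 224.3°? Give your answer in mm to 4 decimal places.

seg 1 [0°–24.4°] uniform, h=22: full span → s += 22 → s = 22.0000
seg 2 [24.4°–57.2°] uniform, h=5: full span → s += 5 → s = 27.0000
seg 3 [57.2°–140.2°] uniform, h=10: full span → s += 10 → s = 37.0000
seg 4 [140.2°–272.8°] simple-harmonic, h=-16: θ=224.3° here. β=84.1, B=132.6. -16/2·(1 − cos(π·0.6342)) = -11.2747 → s = 25.7253
radial distance = base radius + s = 23 + 25.7253 = 48.7253

48.7253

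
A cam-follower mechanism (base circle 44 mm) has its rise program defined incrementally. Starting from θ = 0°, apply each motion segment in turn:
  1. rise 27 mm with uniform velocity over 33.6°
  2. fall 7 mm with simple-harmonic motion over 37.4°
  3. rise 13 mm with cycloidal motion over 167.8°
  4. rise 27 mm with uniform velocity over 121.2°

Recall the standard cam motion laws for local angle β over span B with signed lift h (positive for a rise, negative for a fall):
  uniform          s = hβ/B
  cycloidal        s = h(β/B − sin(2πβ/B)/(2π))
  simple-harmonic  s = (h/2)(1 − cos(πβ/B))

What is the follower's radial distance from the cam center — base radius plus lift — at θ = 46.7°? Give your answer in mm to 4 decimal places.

seg 1 [0°–33.6°] uniform, h=27: full span → s += 27 → s = 27.0000
seg 2 [33.6°–71°] simple-harmonic, h=-7: θ=46.7° here. β=13.1, B=37.4. -7/2·(1 − cos(π·0.3503)) = -1.9137 → s = 25.0863
radial distance = base radius + s = 44 + 25.0863 = 69.0863

69.0863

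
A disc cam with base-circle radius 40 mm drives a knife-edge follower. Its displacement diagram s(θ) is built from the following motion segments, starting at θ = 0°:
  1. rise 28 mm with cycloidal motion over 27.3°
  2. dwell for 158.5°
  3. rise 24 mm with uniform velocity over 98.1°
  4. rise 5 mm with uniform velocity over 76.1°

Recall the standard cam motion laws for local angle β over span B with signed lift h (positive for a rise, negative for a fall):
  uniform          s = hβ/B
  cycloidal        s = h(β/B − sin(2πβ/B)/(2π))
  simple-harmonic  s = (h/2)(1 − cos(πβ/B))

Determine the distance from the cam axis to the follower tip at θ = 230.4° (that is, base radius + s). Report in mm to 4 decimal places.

seg 1 [0°–27.3°] cycloidal, h=28: full span → s += 28 → s = 28.0000
seg 2 [27.3°–185.8°] dwell: s stays 28.0000
seg 3 [185.8°–283.9°] uniform, h=24: θ=230.4° here. β=44.6, B=98.1. 24·44.6/98.1 = 10.9113 → s = 38.9113
radial distance = base radius + s = 40 + 38.9113 = 78.9113

78.9113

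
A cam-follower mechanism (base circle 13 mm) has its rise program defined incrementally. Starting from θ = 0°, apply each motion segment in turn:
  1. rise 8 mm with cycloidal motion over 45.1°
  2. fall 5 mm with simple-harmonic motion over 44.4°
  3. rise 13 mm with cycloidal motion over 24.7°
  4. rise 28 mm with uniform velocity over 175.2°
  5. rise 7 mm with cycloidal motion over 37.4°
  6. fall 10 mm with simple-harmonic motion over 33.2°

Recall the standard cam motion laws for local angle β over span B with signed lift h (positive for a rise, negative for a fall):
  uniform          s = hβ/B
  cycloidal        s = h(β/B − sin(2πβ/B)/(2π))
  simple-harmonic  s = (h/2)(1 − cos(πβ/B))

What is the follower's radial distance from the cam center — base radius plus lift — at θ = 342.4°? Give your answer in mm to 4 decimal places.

seg 1 [0°–45.1°] cycloidal, h=8: full span → s += 8 → s = 8.0000
seg 2 [45.1°–89.5°] simple-harmonic, h=-5: full span → s += -5 → s = 3.0000
seg 3 [89.5°–114.2°] cycloidal, h=13: full span → s += 13 → s = 16.0000
seg 4 [114.2°–289.4°] uniform, h=28: full span → s += 28 → s = 44.0000
seg 5 [289.4°–326.8°] cycloidal, h=7: full span → s += 7 → s = 51.0000
seg 6 [326.8°–360°] simple-harmonic, h=-10: θ=342.4° here. β=15.6, B=33.2. -10/2·(1 − cos(π·0.4699)) = -4.5276 → s = 46.4724
radial distance = base radius + s = 13 + 46.4724 = 59.4724

59.4724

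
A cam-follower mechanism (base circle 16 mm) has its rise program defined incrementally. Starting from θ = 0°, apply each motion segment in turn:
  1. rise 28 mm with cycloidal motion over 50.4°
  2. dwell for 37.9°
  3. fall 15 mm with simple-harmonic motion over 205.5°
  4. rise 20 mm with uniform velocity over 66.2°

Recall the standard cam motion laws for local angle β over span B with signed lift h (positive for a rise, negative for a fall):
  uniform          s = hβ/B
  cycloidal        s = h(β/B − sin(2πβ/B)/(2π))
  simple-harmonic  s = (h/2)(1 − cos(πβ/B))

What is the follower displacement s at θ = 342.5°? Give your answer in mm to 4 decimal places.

seg 1 [0°–50.4°] cycloidal, h=28: full span → s += 28 → s = 28.0000
seg 2 [50.4°–88.3°] dwell: s stays 28.0000
seg 3 [88.3°–293.8°] simple-harmonic, h=-15: full span → s += -15 → s = 13.0000
seg 4 [293.8°–360°] uniform, h=20: θ=342.5° here. β=48.7, B=66.2. 20·48.7/66.2 = 14.7130 → s = 27.7130

27.7130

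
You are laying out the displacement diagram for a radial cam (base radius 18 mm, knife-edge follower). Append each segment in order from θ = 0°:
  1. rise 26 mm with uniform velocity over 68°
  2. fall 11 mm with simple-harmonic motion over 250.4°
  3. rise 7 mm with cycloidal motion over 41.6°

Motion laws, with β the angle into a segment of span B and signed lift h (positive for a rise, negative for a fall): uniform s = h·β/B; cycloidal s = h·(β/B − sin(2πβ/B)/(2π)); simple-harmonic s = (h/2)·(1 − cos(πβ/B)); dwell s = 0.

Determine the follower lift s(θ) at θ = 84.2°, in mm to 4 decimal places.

seg 1 [0°–68°] uniform, h=26: full span → s += 26 → s = 26.0000
seg 2 [68°–318.4°] simple-harmonic, h=-11: θ=84.2° here. β=16.2, B=250.4. -11/2·(1 − cos(π·0.0647)) = -0.1132 → s = 25.8868

25.8868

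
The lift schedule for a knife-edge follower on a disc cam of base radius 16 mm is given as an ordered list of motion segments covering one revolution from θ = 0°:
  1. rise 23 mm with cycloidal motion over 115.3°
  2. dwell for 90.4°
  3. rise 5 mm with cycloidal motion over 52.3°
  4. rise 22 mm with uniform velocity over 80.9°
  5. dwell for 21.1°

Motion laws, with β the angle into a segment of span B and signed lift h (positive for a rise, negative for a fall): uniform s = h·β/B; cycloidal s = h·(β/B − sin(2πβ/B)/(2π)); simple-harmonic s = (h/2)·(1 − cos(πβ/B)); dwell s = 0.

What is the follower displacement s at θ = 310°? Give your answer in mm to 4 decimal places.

seg 1 [0°–115.3°] cycloidal, h=23: full span → s += 23 → s = 23.0000
seg 2 [115.3°–205.7°] dwell: s stays 23.0000
seg 3 [205.7°–258°] cycloidal, h=5: full span → s += 5 → s = 28.0000
seg 4 [258°–338.9°] uniform, h=22: θ=310° here. β=52, B=80.9. 22·52/80.9 = 14.1409 → s = 42.1409

42.1409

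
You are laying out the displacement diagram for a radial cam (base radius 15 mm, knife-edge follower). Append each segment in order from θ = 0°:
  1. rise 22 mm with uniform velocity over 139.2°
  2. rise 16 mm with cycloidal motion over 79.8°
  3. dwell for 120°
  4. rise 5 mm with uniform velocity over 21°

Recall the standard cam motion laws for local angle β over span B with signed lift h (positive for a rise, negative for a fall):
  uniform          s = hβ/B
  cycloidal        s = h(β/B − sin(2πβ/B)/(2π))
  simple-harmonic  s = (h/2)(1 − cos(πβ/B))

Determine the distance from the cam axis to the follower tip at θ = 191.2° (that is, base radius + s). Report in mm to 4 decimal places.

seg 1 [0°–139.2°] uniform, h=22: full span → s += 22 → s = 22.0000
seg 2 [139.2°–219°] cycloidal, h=16: θ=191.2° here. β=52, B=79.8. 16·(0.6516 − sin(2π·0.6516)/(2π)) = 12.5014 → s = 34.5014
radial distance = base radius + s = 15 + 34.5014 = 49.5014

49.5014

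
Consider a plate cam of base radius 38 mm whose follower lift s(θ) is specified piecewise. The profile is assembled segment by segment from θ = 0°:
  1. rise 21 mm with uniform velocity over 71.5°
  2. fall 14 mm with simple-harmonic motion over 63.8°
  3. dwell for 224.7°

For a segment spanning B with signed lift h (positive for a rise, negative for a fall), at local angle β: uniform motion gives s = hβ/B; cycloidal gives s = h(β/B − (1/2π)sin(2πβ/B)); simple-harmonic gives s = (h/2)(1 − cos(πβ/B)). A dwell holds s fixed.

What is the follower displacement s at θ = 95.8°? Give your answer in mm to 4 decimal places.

seg 1 [0°–71.5°] uniform, h=21: full span → s += 21 → s = 21.0000
seg 2 [71.5°–135.3°] simple-harmonic, h=-14: θ=95.8° here. β=24.3, B=63.8. -14/2·(1 − cos(π·0.3809)) = -4.4411 → s = 16.5589

16.5589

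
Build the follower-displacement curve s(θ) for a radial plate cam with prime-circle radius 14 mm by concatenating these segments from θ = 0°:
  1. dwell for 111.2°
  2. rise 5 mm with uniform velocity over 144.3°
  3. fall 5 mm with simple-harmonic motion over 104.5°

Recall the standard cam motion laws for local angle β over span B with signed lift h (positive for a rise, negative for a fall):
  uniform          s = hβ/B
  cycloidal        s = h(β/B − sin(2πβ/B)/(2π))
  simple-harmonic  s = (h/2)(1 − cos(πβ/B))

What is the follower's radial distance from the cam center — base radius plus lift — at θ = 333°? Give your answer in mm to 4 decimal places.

seg 1 [0°–111.2°] dwell: s stays 0.0000
seg 2 [111.2°–255.5°] uniform, h=5: full span → s += 5 → s = 5.0000
seg 3 [255.5°–360°] simple-harmonic, h=-5: θ=333° here. β=77.5, B=104.5. -5/2·(1 − cos(π·0.7416)) = -4.2207 → s = 0.7793
radial distance = base radius + s = 14 + 0.7793 = 14.7793

14.7793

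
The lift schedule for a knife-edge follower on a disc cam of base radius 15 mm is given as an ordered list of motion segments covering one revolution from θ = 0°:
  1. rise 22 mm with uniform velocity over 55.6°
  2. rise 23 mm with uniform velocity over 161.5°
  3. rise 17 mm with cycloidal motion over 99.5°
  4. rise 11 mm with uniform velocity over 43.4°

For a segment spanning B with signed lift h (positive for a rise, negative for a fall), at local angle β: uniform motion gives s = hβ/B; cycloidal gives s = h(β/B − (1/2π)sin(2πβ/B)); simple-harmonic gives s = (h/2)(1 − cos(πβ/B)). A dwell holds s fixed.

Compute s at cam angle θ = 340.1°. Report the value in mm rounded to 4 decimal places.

seg 1 [0°–55.6°] uniform, h=22: full span → s += 22 → s = 22.0000
seg 2 [55.6°–217.1°] uniform, h=23: full span → s += 23 → s = 45.0000
seg 3 [217.1°–316.6°] cycloidal, h=17: full span → s += 17 → s = 62.0000
seg 4 [316.6°–360°] uniform, h=11: θ=340.1° here. β=23.5, B=43.4. 11·23.5/43.4 = 5.9562 → s = 67.9562

67.9562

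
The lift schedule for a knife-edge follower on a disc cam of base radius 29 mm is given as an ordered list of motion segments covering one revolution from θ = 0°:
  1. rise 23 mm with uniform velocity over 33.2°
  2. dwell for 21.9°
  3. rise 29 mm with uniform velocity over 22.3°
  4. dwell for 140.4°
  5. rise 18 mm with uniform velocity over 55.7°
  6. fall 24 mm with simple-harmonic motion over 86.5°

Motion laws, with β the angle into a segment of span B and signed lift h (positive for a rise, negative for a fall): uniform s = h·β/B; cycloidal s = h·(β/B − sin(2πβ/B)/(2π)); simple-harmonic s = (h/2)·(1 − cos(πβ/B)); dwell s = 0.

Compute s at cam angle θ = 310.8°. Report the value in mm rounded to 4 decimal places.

seg 1 [0°–33.2°] uniform, h=23: full span → s += 23 → s = 23.0000
seg 2 [33.2°–55.1°] dwell: s stays 23.0000
seg 3 [55.1°–77.4°] uniform, h=29: full span → s += 29 → s = 52.0000
seg 4 [77.4°–217.8°] dwell: s stays 52.0000
seg 5 [217.8°–273.5°] uniform, h=18: full span → s += 18 → s = 70.0000
seg 6 [273.5°–360°] simple-harmonic, h=-24: θ=310.8° here. β=37.3, B=86.5. -24/2·(1 − cos(π·0.4312)) = -9.4270 → s = 60.5730

60.5730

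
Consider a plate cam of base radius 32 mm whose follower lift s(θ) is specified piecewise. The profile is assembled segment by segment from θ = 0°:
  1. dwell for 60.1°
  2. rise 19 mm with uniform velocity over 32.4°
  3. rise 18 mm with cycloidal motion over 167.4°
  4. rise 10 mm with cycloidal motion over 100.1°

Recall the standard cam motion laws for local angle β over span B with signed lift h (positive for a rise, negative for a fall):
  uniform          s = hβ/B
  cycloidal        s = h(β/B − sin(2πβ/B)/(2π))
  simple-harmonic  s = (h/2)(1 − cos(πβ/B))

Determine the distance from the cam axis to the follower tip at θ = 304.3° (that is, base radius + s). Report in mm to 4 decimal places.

seg 1 [0°–60.1°] dwell: s stays 0.0000
seg 2 [60.1°–92.5°] uniform, h=19: full span → s += 19 → s = 19.0000
seg 3 [92.5°–259.9°] cycloidal, h=18: full span → s += 18 → s = 37.0000
seg 4 [259.9°–360°] cycloidal, h=10: θ=304.3° here. β=44.4, B=100.1. 10·(0.4436 − sin(2π·0.4436)/(2π)) = 3.8829 → s = 40.8829
radial distance = base radius + s = 32 + 40.8829 = 72.8829

72.8829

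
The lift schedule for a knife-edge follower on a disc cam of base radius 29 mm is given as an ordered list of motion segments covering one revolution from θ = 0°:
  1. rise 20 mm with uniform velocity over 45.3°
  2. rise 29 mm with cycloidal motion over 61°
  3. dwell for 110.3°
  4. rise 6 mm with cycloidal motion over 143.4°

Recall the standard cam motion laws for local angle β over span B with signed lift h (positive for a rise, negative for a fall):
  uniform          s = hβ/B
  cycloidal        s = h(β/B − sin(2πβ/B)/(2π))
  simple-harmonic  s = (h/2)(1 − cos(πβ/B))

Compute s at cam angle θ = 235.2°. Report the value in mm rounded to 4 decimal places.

seg 1 [0°–45.3°] uniform, h=20: full span → s += 20 → s = 20.0000
seg 2 [45.3°–106.3°] cycloidal, h=29: full span → s += 29 → s = 49.0000
seg 3 [106.3°–216.6°] dwell: s stays 49.0000
seg 4 [216.6°–360°] cycloidal, h=6: θ=235.2° here. β=18.6, B=143.4. 6·(0.1297 − sin(2π·0.1297)/(2π)) = 0.0833 → s = 49.0833

49.0833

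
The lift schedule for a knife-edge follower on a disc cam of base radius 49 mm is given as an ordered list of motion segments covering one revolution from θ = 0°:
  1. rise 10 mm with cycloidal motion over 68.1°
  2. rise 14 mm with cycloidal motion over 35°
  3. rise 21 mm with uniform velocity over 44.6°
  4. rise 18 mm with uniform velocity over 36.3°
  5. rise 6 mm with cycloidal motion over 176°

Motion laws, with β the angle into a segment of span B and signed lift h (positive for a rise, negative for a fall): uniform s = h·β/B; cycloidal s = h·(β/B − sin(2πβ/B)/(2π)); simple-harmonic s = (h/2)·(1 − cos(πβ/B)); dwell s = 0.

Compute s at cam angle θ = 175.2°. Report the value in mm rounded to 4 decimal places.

seg 1 [0°–68.1°] cycloidal, h=10: full span → s += 10 → s = 10.0000
seg 2 [68.1°–103.1°] cycloidal, h=14: full span → s += 14 → s = 24.0000
seg 3 [103.1°–147.7°] uniform, h=21: full span → s += 21 → s = 45.0000
seg 4 [147.7°–184°] uniform, h=18: θ=175.2° here. β=27.5, B=36.3. 18·27.5/36.3 = 13.6364 → s = 58.6364

58.6364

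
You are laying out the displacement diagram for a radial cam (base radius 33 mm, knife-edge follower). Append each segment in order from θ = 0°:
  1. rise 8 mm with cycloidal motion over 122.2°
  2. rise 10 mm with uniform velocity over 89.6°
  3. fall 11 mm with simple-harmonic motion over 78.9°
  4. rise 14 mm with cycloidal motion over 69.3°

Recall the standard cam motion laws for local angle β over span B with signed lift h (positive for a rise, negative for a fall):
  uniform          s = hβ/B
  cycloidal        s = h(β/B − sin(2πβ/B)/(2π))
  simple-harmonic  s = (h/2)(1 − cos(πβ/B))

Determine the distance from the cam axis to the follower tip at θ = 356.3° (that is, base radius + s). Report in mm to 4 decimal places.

seg 1 [0°–122.2°] cycloidal, h=8: full span → s += 8 → s = 8.0000
seg 2 [122.2°–211.8°] uniform, h=10: full span → s += 10 → s = 18.0000
seg 3 [211.8°–290.7°] simple-harmonic, h=-11: full span → s += -11 → s = 7.0000
seg 4 [290.7°–360°] cycloidal, h=14: θ=356.3° here. β=65.6, B=69.3. 14·(0.9466 − sin(2π·0.9466)/(2π)) = 13.9861 → s = 20.9861
radial distance = base radius + s = 33 + 20.9861 = 53.9861

53.9861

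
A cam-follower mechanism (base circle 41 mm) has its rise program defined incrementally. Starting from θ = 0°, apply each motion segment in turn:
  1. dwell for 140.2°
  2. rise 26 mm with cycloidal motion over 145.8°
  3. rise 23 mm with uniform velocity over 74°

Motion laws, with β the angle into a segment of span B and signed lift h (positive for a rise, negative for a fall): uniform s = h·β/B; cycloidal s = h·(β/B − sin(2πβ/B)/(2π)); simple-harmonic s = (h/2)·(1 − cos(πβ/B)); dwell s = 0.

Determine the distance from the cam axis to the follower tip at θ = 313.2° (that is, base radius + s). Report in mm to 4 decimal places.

seg 1 [0°–140.2°] dwell: s stays 0.0000
seg 2 [140.2°–286°] cycloidal, h=26: full span → s += 26 → s = 26.0000
seg 3 [286°–360°] uniform, h=23: θ=313.2° here. β=27.2, B=74. 23·27.2/74 = 8.4541 → s = 34.4541
radial distance = base radius + s = 41 + 34.4541 = 75.4541

75.4541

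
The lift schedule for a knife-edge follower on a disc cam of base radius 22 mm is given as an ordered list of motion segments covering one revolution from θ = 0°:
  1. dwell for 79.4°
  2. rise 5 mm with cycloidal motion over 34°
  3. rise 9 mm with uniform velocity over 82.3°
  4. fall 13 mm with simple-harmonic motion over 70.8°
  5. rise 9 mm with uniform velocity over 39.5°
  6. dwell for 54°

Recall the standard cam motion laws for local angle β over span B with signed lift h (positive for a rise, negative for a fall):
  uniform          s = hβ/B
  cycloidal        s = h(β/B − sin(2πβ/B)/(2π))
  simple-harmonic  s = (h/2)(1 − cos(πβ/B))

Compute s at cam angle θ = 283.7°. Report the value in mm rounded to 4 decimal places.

seg 1 [0°–79.4°] dwell: s stays 0.0000
seg 2 [79.4°–113.4°] cycloidal, h=5: full span → s += 5 → s = 5.0000
seg 3 [113.4°–195.7°] uniform, h=9: full span → s += 9 → s = 14.0000
seg 4 [195.7°–266.5°] simple-harmonic, h=-13: full span → s += -13 → s = 1.0000
seg 5 [266.5°–306°] uniform, h=9: θ=283.7° here. β=17.2, B=39.5. 9·17.2/39.5 = 3.9190 → s = 4.9190

4.9190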